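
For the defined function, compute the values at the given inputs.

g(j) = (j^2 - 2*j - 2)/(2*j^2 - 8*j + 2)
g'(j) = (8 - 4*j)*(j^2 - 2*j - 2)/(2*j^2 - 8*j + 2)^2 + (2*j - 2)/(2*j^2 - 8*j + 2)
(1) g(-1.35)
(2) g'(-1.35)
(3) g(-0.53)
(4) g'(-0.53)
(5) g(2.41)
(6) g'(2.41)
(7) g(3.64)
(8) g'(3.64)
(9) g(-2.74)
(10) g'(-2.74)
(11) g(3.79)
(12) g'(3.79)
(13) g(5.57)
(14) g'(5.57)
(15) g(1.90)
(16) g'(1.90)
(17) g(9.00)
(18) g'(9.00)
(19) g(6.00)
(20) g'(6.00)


(1) = 0.15
(2) = -0.16
(3) = -0.10
(4) = -0.59
(5) = 0.18
(6) = -0.45
(7) = -6.39
(8) = -76.07
(9) = 0.28
(10) = -0.05
(11) = 11.72
(12) = -191.90
(13) = 0.92
(14) = -0.20
(15) = 0.37
(16) = -0.33
(17) = 0.66
(18) = -0.03
(19) = 0.85
(20) = -0.14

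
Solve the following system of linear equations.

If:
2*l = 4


Then:
l = 2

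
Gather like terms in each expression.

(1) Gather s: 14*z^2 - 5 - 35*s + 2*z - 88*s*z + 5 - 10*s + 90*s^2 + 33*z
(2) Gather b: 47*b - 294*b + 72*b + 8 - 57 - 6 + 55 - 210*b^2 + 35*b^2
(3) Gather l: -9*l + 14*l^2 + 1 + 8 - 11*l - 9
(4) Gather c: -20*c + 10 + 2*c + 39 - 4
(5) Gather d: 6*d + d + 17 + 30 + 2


(1) = 90*s^2 + s*(-88*z - 45) + 14*z^2 + 35*z
(2) = -175*b^2 - 175*b
(3) = 14*l^2 - 20*l
(4) = 45 - 18*c
(5) = 7*d + 49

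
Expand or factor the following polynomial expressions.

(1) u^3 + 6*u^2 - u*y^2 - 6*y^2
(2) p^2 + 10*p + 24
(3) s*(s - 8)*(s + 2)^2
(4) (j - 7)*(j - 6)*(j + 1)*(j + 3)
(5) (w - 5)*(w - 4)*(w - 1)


(1) = (u + 6)*(u - y)*(u + y)
(2) = (p + 4)*(p + 6)
(3) = s^4 - 4*s^3 - 28*s^2 - 32*s
(4) = j^4 - 9*j^3 - 7*j^2 + 129*j + 126
(5) = w^3 - 10*w^2 + 29*w - 20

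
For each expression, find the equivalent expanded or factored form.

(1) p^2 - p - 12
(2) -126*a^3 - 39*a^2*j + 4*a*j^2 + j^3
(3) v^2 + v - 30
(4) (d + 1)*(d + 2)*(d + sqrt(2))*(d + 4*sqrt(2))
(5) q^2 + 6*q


(1) = (p - 4)*(p + 3)
(2) = (-6*a + j)*(3*a + j)*(7*a + j)
(3) = (v - 5)*(v + 6)
(4) = d^4 + 3*d^3 + 5*sqrt(2)*d^3 + 10*d^2 + 15*sqrt(2)*d^2 + 10*sqrt(2)*d + 24*d + 16
(5) = q*(q + 6)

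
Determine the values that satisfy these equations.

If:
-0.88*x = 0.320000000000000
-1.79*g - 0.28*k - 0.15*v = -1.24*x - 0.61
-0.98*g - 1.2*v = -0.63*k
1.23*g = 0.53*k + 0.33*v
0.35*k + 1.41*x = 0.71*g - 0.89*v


Then:
No Solution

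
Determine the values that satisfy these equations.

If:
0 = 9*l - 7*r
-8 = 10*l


Then:
l = -4/5
r = -36/35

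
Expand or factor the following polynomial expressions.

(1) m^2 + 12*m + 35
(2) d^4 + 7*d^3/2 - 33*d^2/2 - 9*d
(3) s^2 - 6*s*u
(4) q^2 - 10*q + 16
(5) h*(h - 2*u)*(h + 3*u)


(1) = (m + 5)*(m + 7)
(2) = d*(d - 3)*(d + 1/2)*(d + 6)
(3) = s*(s - 6*u)
(4) = (q - 8)*(q - 2)
(5) = h^3 + h^2*u - 6*h*u^2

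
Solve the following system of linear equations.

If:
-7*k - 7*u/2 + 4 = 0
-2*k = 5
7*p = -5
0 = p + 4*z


Then:
k = -5/2
p = -5/7
u = 43/7
z = 5/28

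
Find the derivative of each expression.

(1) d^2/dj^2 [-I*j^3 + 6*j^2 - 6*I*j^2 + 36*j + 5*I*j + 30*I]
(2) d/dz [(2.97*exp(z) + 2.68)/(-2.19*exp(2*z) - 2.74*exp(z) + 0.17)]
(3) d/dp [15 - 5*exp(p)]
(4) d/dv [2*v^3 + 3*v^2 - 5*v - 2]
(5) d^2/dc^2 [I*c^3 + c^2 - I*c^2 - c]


(1) = -6*I*j + 12 - 12*I
(2) = (6.5043*exp(2*z) + 11.7384*exp(z) + 7.8481)*exp(z)/(4.7961*exp(4*z) + 12.0012*exp(3*z) + 6.763*exp(2*z) - 0.9316*exp(z) + 0.0289)
(3) = -5*exp(p)
(4) = 6*v^2 + 6*v - 5
(5) = 6*I*c + 2 - 2*I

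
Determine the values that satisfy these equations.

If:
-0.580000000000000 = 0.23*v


Then:
v = -2.52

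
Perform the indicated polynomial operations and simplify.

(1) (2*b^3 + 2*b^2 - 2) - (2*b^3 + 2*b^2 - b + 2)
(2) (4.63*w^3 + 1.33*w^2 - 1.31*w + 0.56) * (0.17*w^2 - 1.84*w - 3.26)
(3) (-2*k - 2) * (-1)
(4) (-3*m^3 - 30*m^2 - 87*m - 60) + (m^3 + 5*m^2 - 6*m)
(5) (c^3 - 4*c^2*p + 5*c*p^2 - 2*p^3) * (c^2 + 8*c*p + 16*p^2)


(1) = b - 4
(2) = 0.7871*w^5 - 8.2931*w^4 - 17.7637*w^3 - 1.8302*w^2 + 3.2402*w - 1.8256
(3) = 2*k + 2
(4) = -2*m^3 - 25*m^2 - 93*m - 60
(5) = c^5 + 4*c^4*p - 11*c^3*p^2 - 26*c^2*p^3 + 64*c*p^4 - 32*p^5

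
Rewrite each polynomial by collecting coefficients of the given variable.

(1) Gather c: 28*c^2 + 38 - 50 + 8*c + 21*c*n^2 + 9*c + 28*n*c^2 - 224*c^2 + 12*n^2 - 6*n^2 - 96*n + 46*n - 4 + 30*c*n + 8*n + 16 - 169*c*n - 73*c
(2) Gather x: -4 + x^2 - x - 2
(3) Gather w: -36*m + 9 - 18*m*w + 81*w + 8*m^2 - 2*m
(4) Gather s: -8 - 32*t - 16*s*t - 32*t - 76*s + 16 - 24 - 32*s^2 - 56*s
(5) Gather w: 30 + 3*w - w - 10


(1) = c^2*(28*n - 196) + c*(21*n^2 - 139*n - 56) + 6*n^2 - 42*n
(2) = x^2 - x - 6
(3) = 8*m^2 - 38*m + w*(81 - 18*m) + 9
(4) = -32*s^2 + s*(-16*t - 132) - 64*t - 16
(5) = 2*w + 20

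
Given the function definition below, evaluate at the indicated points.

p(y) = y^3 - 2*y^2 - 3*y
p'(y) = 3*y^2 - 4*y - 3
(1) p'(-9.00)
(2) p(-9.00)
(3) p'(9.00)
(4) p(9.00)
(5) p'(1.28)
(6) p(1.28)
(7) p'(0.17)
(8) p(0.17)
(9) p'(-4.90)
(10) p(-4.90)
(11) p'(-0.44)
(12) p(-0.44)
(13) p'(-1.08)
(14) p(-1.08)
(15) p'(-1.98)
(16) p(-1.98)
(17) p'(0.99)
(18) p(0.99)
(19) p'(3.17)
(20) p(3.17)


(1) = 276.00
(2) = -864.00
(3) = 204.00
(4) = 540.00
(5) = -3.20
(6) = -5.02
(7) = -3.59
(8) = -0.56
(9) = 88.63
(10) = -150.97
(11) = -0.66
(12) = 0.85
(13) = 4.82
(14) = -0.35
(15) = 16.68
(16) = -9.66
(17) = -4.02
(18) = -3.96
(19) = 14.47
(20) = 2.25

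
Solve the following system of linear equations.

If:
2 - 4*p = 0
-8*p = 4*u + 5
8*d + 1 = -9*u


Then:
d = 77/32
p = 1/2
u = -9/4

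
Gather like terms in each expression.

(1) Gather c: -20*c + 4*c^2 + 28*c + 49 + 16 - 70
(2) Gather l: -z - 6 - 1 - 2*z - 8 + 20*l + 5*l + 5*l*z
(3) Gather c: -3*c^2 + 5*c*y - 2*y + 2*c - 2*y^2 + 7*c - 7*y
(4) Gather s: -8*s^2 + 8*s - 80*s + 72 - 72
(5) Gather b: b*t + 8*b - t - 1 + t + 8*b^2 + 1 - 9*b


(1) = 4*c^2 + 8*c - 5
(2) = l*(5*z + 25) - 3*z - 15
(3) = -3*c^2 + c*(5*y + 9) - 2*y^2 - 9*y
(4) = -8*s^2 - 72*s
(5) = 8*b^2 + b*(t - 1)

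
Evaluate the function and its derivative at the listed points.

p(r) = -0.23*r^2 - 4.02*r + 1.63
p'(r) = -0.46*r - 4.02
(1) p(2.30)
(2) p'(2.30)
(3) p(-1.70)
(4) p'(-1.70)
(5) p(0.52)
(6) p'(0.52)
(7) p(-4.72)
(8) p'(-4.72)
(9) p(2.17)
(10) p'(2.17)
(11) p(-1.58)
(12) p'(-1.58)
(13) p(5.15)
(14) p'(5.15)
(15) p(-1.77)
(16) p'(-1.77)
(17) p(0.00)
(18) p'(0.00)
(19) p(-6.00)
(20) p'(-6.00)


(1) = -8.83
(2) = -5.08
(3) = 7.80
(4) = -3.24
(5) = -0.52
(6) = -4.26
(7) = 15.48
(8) = -1.85
(9) = -8.18
(10) = -5.02
(11) = 7.41
(12) = -3.29
(13) = -25.17
(14) = -6.39
(15) = 8.02
(16) = -3.21
(17) = 1.63
(18) = -4.02
(19) = 17.47
(20) = -1.26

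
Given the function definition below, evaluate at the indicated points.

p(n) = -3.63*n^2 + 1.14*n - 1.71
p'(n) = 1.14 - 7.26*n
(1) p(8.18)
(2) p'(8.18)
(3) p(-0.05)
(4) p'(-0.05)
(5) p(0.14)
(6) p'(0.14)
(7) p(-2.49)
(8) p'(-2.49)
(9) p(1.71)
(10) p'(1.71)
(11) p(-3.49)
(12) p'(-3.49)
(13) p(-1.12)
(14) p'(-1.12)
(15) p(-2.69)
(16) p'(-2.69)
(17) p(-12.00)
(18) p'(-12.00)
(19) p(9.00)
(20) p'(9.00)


(1) = -235.28
(2) = -58.25
(3) = -1.78
(4) = 1.50
(5) = -1.62
(6) = 0.12
(7) = -27.05
(8) = 19.22
(9) = -10.38
(10) = -11.27
(11) = -49.90
(12) = 26.48
(13) = -7.54
(14) = 9.27
(15) = -31.04
(16) = 20.67
(17) = -538.11
(18) = 88.26
(19) = -285.48
(20) = -64.20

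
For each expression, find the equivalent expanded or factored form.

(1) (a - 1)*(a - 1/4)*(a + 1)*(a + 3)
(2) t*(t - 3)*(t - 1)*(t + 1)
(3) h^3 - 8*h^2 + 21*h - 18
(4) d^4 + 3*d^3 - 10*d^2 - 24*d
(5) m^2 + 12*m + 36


(1) = a^4 + 11*a^3/4 - 7*a^2/4 - 11*a/4 + 3/4
(2) = t^4 - 3*t^3 - t^2 + 3*t
(3) = (h - 3)^2*(h - 2)
(4) = d*(d - 3)*(d + 2)*(d + 4)
(5) = (m + 6)^2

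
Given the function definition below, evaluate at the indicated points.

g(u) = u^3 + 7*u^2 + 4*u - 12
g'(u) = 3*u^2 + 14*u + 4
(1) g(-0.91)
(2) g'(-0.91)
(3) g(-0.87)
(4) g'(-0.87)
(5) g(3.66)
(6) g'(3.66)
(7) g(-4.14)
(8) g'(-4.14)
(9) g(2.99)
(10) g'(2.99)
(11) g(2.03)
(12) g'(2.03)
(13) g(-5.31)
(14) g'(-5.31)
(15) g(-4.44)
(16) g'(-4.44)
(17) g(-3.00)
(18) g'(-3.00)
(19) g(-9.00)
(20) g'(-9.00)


(1) = -10.60
(2) = -6.26
(3) = -10.84
(4) = -5.91
(5) = 145.44
(6) = 95.43
(7) = 20.46
(8) = -2.54
(9) = 89.27
(10) = 72.68
(11) = 33.33
(12) = 44.78
(13) = 14.41
(14) = 14.25
(15) = 20.71
(16) = 0.98
(17) = 12.00
(18) = -11.00
(19) = -210.00
(20) = 121.00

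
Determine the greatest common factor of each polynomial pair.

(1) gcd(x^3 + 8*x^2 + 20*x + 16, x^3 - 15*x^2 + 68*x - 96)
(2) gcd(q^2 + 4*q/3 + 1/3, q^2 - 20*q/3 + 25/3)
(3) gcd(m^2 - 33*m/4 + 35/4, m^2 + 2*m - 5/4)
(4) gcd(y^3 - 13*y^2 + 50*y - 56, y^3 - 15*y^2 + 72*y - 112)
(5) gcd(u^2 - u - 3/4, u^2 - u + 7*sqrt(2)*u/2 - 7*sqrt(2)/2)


(1) = 1
(2) = 1
(3) = gcd((m - 7)*(m - 5/4), (m - 1/2)*(m + 5/2)) = 1
(4) = y^2 - 11*y + 28
(5) = 1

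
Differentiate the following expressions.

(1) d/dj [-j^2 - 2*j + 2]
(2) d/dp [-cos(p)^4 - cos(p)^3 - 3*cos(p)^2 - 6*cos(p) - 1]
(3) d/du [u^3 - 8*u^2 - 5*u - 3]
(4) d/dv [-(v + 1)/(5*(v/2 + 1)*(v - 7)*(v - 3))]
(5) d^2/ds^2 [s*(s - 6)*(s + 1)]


(1) = -2*j - 2
(2) = (4*cos(p)^3 + 3*cos(p)^2 + 6*cos(p) + 6)*sin(p)
(3) = 3*u^2 - 16*u - 5
(4) = 2*(2*v^3 - 5*v^2 - 16*v - 41)/(5*(v^6 - 16*v^5 + 66*v^4 + 68*v^3 - 671*v^2 + 84*v + 1764))
(5) = 6*s - 10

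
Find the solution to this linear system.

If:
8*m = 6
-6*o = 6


Then:
m = 3/4
o = -1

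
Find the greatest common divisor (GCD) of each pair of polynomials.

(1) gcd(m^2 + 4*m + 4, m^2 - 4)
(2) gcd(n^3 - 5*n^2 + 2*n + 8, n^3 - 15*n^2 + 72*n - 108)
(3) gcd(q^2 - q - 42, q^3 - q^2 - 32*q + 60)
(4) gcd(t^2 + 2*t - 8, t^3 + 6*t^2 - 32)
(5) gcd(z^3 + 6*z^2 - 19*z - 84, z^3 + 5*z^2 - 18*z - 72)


(1) = gcd((m + 2)^2, (m - 2)*(m + 2)) = m + 2
(2) = 1
(3) = gcd((q - 7)*(q + 6), (q - 5)*(q - 2)*(q + 6)) = q + 6
(4) = t^2 + 2*t - 8
(5) = z^2 - z - 12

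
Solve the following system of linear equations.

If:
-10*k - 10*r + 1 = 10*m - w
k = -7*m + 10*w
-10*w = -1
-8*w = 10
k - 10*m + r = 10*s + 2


Then:
No Solution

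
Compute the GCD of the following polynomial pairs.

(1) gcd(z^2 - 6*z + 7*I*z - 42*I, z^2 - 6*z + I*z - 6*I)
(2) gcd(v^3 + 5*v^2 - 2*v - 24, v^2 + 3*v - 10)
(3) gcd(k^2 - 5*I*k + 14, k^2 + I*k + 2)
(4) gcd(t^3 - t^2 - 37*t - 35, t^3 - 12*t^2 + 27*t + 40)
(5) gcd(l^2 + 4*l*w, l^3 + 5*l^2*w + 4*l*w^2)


(1) = z - 6
(2) = v - 2
(3) = gcd((k - 7*I)*(k + 2*I), (k - I)*(k + 2*I)) = k + 2*I
(4) = t + 1
(5) = l^2 + 4*l*w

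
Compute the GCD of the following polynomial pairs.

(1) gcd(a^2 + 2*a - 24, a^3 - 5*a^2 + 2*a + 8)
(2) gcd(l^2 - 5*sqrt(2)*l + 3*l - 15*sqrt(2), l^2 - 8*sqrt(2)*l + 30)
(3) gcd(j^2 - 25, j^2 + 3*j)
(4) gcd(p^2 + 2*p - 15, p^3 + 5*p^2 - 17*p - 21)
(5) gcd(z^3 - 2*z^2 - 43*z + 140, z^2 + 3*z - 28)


(1) = a - 4
(2) = l - 5*sqrt(2)
(3) = 1
(4) = p - 3
(5) = z^2 + 3*z - 28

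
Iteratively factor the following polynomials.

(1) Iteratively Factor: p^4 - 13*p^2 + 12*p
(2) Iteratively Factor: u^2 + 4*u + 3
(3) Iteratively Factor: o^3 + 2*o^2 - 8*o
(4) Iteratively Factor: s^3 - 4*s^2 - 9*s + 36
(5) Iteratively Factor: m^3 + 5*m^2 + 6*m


(1) = (p + 4)*(p^3 - 4*p^2 + 3*p) = (p - 3)*(p + 4)*(p^2 - p) = (p - 3)*(p - 1)*(p + 4)*(p)
(2) = (u + 3)*(u + 1)
(3) = (o + 4)*(o^2 - 2*o) = o*(o + 4)*(o - 2)
(4) = (s - 4)*(s^2 - 9) = (s - 4)*(s - 3)*(s + 3)
(5) = (m + 2)*(m^2 + 3*m) = (m + 2)*(m + 3)*(m)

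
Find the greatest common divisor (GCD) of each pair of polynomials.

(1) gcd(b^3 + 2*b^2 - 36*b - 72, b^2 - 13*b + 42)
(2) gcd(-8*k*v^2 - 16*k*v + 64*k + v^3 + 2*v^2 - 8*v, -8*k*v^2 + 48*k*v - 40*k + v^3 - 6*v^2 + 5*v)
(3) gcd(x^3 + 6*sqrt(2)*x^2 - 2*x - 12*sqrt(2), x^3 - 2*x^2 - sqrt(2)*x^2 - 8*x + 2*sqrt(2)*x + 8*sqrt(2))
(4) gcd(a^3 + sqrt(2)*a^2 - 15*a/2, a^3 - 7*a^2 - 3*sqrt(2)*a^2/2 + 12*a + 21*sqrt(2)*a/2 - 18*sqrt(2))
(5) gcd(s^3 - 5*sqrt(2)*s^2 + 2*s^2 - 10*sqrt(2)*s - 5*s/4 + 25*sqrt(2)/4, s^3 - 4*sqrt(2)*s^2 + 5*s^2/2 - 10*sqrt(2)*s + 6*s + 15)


(1) = gcd((b - 6)*(b + 2)*(b + 6), (b - 7)*(b - 6)) = b - 6
(2) = -8*k + v
(3) = gcd((x - sqrt(2))*(x + sqrt(2))*(x + 6*sqrt(2)), (x - 4)*(x + 2)*(x - sqrt(2))) = x - sqrt(2)
(4) = a - 3*sqrt(2)/2
(5) = s + 5/2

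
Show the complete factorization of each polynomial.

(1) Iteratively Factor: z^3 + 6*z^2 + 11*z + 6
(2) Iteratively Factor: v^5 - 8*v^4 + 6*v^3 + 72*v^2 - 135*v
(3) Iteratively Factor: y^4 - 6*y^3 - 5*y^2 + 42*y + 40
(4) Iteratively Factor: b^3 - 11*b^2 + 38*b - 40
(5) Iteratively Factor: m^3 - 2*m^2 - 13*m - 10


(1) = (z + 3)*(z^2 + 3*z + 2) = (z + 2)*(z + 3)*(z + 1)
(2) = (v - 3)*(v^4 - 5*v^3 - 9*v^2 + 45*v) = (v - 3)^2*(v^3 - 2*v^2 - 15*v) = (v - 5)*(v - 3)^2*(v^2 + 3*v) = (v - 5)*(v - 3)^2*(v + 3)*(v)
(3) = (y + 2)*(y^3 - 8*y^2 + 11*y + 20) = (y - 5)*(y + 2)*(y^2 - 3*y - 4) = (y - 5)*(y + 1)*(y + 2)*(y - 4)
(4) = (b - 5)*(b^2 - 6*b + 8) = (b - 5)*(b - 2)*(b - 4)
(5) = (m - 5)*(m^2 + 3*m + 2) = (m - 5)*(m + 1)*(m + 2)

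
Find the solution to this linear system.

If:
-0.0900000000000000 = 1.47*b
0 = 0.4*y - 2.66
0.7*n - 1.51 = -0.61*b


Then:
b = -0.06
n = 2.21
y = 6.65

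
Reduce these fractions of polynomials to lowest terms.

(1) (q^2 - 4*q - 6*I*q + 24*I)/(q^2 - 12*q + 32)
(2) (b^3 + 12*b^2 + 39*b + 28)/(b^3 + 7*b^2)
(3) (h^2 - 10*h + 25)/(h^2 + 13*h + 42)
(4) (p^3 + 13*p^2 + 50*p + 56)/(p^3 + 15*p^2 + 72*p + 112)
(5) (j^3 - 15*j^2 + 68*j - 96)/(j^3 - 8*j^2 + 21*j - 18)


(1) = (q - 6*I)/(q - 8)
(2) = (b^2 + 5*b + 4)/b^2
(3) = (h^2 - 10*h + 25)/(h^2 + 13*h + 42)
(4) = (p + 2)/(p + 4)
(5) = (j^2 - 12*j + 32)/(j^2 - 5*j + 6)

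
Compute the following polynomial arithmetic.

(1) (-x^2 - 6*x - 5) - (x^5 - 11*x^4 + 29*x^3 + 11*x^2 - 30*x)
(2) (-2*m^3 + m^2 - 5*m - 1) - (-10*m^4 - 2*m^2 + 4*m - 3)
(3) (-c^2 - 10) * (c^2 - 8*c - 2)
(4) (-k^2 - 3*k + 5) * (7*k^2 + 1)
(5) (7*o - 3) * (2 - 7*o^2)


(1) = -x^5 + 11*x^4 - 29*x^3 - 12*x^2 + 24*x - 5
(2) = 10*m^4 - 2*m^3 + 3*m^2 - 9*m + 2
(3) = -c^4 + 8*c^3 - 8*c^2 + 80*c + 20
(4) = -7*k^4 - 21*k^3 + 34*k^2 - 3*k + 5
(5) = -49*o^3 + 21*o^2 + 14*o - 6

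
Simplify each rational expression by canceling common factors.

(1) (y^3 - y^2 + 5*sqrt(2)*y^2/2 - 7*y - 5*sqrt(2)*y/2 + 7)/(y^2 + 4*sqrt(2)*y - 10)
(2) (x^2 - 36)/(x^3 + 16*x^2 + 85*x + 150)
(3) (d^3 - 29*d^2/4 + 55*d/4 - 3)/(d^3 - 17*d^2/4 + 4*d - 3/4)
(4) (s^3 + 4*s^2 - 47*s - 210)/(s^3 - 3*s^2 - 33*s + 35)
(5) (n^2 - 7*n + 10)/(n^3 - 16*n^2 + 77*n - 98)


(1) = (2*y^2 + y*(-2 + 7*sqrt(2)) - 7*sqrt(2))/(2*y + 10*sqrt(2))
(2) = (x - 6)/(x^2 + 10*x + 25)
(3) = (d - 4)/(d - 1)
(4) = (s + 6)/(s - 1)
(5) = (n - 5)/(n^2 - 14*n + 49)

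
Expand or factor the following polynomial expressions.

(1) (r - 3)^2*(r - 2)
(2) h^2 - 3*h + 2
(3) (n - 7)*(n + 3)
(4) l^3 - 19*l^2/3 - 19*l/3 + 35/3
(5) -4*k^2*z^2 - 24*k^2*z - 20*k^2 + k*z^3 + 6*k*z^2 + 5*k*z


(1) = r^3 - 8*r^2 + 21*r - 18
(2) = (h - 2)*(h - 1)
(3) = n^2 - 4*n - 21
(4) = (l - 7)*(l - 1)*(l + 5/3)
(5) = (-4*k + z)*(z + 5)*(k*z + k)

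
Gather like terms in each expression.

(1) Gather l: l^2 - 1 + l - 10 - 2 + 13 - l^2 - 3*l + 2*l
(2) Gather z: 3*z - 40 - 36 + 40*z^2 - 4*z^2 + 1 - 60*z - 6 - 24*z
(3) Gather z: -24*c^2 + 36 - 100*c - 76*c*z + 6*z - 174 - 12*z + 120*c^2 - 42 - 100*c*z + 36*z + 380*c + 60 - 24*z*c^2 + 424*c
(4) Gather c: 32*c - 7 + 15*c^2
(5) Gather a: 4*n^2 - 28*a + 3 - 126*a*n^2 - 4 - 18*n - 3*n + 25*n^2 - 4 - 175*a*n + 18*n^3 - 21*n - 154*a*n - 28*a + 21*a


(1) = 0
(2) = 36*z^2 - 81*z - 81
(3) = 96*c^2 + 704*c + z*(-24*c^2 - 176*c + 30) - 120
(4) = 15*c^2 + 32*c - 7
(5) = a*(-126*n^2 - 329*n - 35) + 18*n^3 + 29*n^2 - 42*n - 5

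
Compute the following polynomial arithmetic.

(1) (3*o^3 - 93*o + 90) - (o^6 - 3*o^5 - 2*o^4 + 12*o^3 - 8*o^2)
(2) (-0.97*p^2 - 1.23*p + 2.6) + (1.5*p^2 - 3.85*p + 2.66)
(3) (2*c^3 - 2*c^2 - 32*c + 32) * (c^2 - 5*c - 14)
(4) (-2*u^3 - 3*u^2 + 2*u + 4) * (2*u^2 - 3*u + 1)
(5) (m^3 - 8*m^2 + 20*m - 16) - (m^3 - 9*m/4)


(1) = -o^6 + 3*o^5 + 2*o^4 - 9*o^3 + 8*o^2 - 93*o + 90
(2) = 0.53*p^2 - 5.08*p + 5.26
(3) = 2*c^5 - 12*c^4 - 50*c^3 + 220*c^2 + 288*c - 448
(4) = -4*u^5 + 11*u^3 - u^2 - 10*u + 4
(5) = -8*m^2 + 89*m/4 - 16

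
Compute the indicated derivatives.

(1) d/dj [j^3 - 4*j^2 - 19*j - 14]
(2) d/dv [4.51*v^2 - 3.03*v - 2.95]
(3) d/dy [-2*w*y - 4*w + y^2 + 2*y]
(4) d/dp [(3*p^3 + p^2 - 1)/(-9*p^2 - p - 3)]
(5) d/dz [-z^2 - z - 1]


(1) = 3*j^2 - 8*j - 19
(2) = 9.02*v - 3.03
(3) = -2*w + 2*y + 2
(4) = (-p*(9*p + 2)*(9*p^2 + p + 3) + (18*p + 1)*(3*p^3 + p^2 - 1))/(9*p^2 + p + 3)^2
(5) = -2*z - 1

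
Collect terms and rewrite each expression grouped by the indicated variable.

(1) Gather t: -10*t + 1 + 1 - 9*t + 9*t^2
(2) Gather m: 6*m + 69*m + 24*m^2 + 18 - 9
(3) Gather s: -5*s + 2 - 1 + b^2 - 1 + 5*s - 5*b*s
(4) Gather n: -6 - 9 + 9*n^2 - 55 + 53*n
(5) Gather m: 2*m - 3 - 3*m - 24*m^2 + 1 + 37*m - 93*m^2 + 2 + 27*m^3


(1) = 9*t^2 - 19*t + 2
(2) = 24*m^2 + 75*m + 9
(3) = b^2 - 5*b*s
(4) = 9*n^2 + 53*n - 70
(5) = 27*m^3 - 117*m^2 + 36*m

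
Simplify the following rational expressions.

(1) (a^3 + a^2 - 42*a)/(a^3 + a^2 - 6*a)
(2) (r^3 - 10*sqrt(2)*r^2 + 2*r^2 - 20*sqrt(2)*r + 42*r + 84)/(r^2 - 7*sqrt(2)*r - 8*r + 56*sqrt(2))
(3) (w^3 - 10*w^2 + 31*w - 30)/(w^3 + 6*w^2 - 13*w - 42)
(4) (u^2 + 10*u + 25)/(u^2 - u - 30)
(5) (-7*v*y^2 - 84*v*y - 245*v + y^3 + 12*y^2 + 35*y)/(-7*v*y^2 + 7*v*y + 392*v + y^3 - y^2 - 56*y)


(1) = (a^2 + a - 42)/(a^2 + a - 6)
(2) = (r^2 + r*(2 - 3*sqrt(2)) - 6*sqrt(2))/(r - 8)
(3) = (w^2 - 7*w + 10)/(w^2 + 9*w + 14)
(4) = (u + 5)/(u - 6)
(5) = (y + 5)/(y - 8)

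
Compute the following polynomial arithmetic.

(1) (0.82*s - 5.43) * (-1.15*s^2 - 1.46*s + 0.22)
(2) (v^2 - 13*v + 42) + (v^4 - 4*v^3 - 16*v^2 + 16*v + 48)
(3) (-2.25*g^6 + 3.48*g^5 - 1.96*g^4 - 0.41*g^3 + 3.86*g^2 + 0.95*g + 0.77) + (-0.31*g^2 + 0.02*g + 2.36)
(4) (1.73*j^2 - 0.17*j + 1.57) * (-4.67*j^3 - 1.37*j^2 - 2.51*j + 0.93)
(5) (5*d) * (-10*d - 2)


(1) = -0.943*s^3 + 5.0473*s^2 + 8.1082*s - 1.1946
(2) = v^4 - 4*v^3 - 15*v^2 + 3*v + 90
(3) = -2.25*g^6 + 3.48*g^5 - 1.96*g^4 - 0.41*g^3 + 3.55*g^2 + 0.97*g + 3.13
(4) = -8.0791*j^5 - 1.5762*j^4 - 11.4413*j^3 - 0.1153*j^2 - 4.0988*j + 1.4601
(5) = -50*d^2 - 10*d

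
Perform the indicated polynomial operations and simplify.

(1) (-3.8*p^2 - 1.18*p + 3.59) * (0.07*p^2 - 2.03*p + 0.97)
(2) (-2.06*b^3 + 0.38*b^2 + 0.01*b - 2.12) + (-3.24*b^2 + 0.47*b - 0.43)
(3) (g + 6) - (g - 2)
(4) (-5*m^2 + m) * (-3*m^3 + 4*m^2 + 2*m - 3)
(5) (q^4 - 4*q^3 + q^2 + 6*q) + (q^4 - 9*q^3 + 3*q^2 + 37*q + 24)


(1) = -0.266*p^4 + 7.6314*p^3 - 1.0393*p^2 - 8.4323*p + 3.4823
(2) = -2.06*b^3 - 2.86*b^2 + 0.48*b - 2.55
(3) = 8
(4) = 15*m^5 - 23*m^4 - 6*m^3 + 17*m^2 - 3*m
(5) = 2*q^4 - 13*q^3 + 4*q^2 + 43*q + 24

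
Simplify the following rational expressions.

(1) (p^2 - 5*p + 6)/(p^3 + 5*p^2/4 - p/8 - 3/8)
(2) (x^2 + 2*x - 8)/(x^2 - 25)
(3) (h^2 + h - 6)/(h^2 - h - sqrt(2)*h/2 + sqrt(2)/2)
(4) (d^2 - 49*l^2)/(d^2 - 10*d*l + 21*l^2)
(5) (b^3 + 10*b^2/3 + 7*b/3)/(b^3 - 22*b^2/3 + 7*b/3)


(1) = (8*p^2 - 40*p + 48)/(8*p^3 + 10*p^2 - p - 3)
(2) = (x^2 + 2*x - 8)/(x^2 - 25)
(3) = (2*h^2 + 2*h - 12)/(2*h^2 + h*(-2 - sqrt(2)) + sqrt(2))
(4) = (d + 7*l)/(d - 3*l)
(5) = (3*b^2 + 10*b + 7)/(3*b^2 - 22*b + 7)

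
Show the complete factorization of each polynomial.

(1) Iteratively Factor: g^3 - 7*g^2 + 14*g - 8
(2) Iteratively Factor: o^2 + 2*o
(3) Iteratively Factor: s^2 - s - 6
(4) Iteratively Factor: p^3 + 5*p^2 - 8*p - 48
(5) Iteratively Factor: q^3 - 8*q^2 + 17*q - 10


(1) = (g - 4)*(g^2 - 3*g + 2) = (g - 4)*(g - 2)*(g - 1)
(2) = (o + 2)*(o)
(3) = (s - 3)*(s + 2)
(4) = (p + 4)*(p^2 + p - 12) = (p + 4)^2*(p - 3)
(5) = (q - 5)*(q^2 - 3*q + 2) = (q - 5)*(q - 1)*(q - 2)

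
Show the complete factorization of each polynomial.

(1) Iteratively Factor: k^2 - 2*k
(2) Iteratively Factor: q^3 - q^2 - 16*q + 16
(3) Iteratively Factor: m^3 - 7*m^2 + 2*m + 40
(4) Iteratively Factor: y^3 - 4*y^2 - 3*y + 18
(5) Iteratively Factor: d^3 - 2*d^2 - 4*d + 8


(1) = (k)*(k - 2)
(2) = (q - 1)*(q^2 - 16) = (q - 4)*(q - 1)*(q + 4)
(3) = (m - 5)*(m^2 - 2*m - 8) = (m - 5)*(m + 2)*(m - 4)
(4) = (y + 2)*(y^2 - 6*y + 9) = (y - 3)*(y + 2)*(y - 3)
(5) = (d - 2)*(d^2 - 4) = (d - 2)^2*(d + 2)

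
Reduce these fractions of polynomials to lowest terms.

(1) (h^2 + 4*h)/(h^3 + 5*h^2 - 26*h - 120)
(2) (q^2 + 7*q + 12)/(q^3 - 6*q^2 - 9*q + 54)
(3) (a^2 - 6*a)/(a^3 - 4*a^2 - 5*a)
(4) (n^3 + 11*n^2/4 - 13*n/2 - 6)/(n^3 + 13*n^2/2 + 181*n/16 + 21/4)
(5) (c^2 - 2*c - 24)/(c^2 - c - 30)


(1) = h/(h^2 + h - 30)
(2) = (q + 4)/(q^2 - 9*q + 18)
(3) = (a - 6)/(a^2 - 4*a - 5)
(4) = (4*n - 8)/(4*n + 7)
(5) = (c + 4)/(c + 5)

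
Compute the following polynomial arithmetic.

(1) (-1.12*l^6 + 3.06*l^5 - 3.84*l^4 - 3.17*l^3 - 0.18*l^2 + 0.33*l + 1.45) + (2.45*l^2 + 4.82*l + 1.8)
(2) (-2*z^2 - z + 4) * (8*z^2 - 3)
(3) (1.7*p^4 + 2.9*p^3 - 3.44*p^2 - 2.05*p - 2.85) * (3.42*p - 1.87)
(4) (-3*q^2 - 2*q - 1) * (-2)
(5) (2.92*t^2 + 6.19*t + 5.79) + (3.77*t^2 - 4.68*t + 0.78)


(1) = -1.12*l^6 + 3.06*l^5 - 3.84*l^4 - 3.17*l^3 + 2.27*l^2 + 5.15*l + 3.25
(2) = -16*z^4 - 8*z^3 + 38*z^2 + 3*z - 12
(3) = 5.814*p^5 + 6.739*p^4 - 17.1878*p^3 - 0.5782*p^2 - 5.9135*p + 5.3295
(4) = 6*q^2 + 4*q + 2
(5) = 6.69*t^2 + 1.51*t + 6.57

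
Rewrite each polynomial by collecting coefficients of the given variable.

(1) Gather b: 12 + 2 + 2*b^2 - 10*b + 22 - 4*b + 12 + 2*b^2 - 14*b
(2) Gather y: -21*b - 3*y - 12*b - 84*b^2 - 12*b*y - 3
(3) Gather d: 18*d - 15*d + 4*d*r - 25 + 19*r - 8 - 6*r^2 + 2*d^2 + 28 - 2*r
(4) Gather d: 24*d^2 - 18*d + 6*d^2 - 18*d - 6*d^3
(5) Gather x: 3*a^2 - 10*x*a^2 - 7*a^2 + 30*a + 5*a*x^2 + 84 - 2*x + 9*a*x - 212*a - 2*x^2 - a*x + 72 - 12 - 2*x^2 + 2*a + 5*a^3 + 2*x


(1) = 4*b^2 - 28*b + 48
(2) = -84*b^2 - 33*b + y*(-12*b - 3) - 3
(3) = 2*d^2 + d*(4*r + 3) - 6*r^2 + 17*r - 5
(4) = -6*d^3 + 30*d^2 - 36*d
(5) = 5*a^3 - 4*a^2 - 180*a + x^2*(5*a - 4) + x*(-10*a^2 + 8*a) + 144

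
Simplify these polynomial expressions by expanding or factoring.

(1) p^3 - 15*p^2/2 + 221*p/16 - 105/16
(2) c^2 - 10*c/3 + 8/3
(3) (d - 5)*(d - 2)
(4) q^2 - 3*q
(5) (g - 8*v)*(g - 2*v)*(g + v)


(1) = (p - 5)*(p - 7/4)*(p - 3/4)
(2) = (c - 2)*(c - 4/3)
(3) = d^2 - 7*d + 10
(4) = q*(q - 3)
(5) = g^3 - 9*g^2*v + 6*g*v^2 + 16*v^3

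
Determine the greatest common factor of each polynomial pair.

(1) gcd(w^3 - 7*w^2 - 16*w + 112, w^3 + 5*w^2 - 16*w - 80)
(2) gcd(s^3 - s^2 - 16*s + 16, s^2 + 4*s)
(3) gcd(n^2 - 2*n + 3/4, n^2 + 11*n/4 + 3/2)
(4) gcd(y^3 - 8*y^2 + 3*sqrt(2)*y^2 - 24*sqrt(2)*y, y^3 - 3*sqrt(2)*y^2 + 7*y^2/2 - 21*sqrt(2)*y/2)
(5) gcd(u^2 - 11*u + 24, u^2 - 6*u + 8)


(1) = w^2 - 16
(2) = s + 4
(3) = gcd((n - 3/2)*(n - 1/2), (n + 3/4)*(n + 2)) = 1
(4) = gcd(y*(y - 8)*(y + 3*sqrt(2)), y*(y + 7/2)*(y - 3*sqrt(2))) = y
(5) = gcd((u - 8)*(u - 3), (u - 4)*(u - 2)) = 1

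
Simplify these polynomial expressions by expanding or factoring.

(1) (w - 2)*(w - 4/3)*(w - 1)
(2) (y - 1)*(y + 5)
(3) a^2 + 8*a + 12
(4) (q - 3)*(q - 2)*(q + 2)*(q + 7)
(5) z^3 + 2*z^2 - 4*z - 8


(1) = w^3 - 13*w^2/3 + 6*w - 8/3
(2) = y^2 + 4*y - 5
(3) = (a + 2)*(a + 6)
(4) = q^4 + 4*q^3 - 25*q^2 - 16*q + 84
(5) = (z - 2)*(z + 2)^2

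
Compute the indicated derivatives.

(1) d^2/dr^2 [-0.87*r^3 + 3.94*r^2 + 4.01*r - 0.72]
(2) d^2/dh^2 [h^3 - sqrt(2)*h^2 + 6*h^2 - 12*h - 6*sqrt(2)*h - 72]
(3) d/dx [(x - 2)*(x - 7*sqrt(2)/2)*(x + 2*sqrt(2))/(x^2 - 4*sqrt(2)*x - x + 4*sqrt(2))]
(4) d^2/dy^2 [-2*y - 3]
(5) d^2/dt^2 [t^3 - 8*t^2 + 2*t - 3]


(1) = 7.88 - 5.22*r
(2) = 6*h - 2*sqrt(2) + 12
(3) = (x^4 - 8*sqrt(2)*x^3 - 2*x^3 + 37*sqrt(2)*x^2/2 + 28*x^2 - 80*x - 16*sqrt(2)*x + 52 + 56*sqrt(2))/(x^4 - 8*sqrt(2)*x^3 - 2*x^3 + 16*sqrt(2)*x^2 + 33*x^2 - 64*x - 8*sqrt(2)*x + 32)
(4) = 0
(5) = 6*t - 16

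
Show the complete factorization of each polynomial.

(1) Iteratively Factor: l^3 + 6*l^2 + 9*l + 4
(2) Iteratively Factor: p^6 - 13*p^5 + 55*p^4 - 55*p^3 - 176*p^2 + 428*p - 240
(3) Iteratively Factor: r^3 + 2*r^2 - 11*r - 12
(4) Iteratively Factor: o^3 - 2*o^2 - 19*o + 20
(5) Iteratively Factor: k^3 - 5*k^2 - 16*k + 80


(1) = (l + 1)*(l^2 + 5*l + 4) = (l + 1)*(l + 4)*(l + 1)
(2) = (p + 2)*(p^5 - 15*p^4 + 85*p^3 - 225*p^2 + 274*p - 120) = (p - 5)*(p + 2)*(p^4 - 10*p^3 + 35*p^2 - 50*p + 24) = (p - 5)*(p - 3)*(p + 2)*(p^3 - 7*p^2 + 14*p - 8) = (p - 5)*(p - 3)*(p - 1)*(p + 2)*(p^2 - 6*p + 8) = (p - 5)*(p - 3)*(p - 2)*(p - 1)*(p + 2)*(p - 4)
(3) = (r + 4)*(r^2 - 2*r - 3) = (r + 1)*(r + 4)*(r - 3)
(4) = (o + 4)*(o^2 - 6*o + 5) = (o - 5)*(o + 4)*(o - 1)
(5) = (k - 4)*(k^2 - k - 20) = (k - 4)*(k + 4)*(k - 5)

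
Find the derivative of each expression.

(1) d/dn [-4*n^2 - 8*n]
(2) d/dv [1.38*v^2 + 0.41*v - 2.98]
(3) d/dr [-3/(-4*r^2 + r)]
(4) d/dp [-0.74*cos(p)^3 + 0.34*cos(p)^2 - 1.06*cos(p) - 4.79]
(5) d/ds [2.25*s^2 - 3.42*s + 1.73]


(1) = -8*n - 8
(2) = 2.76*v + 0.41
(3) = 3*(1 - 8*r)/(r^2*(4*r - 1)^2)
(4) = (2.22*cos(p)^2 - 0.68*cos(p) + 1.06)*sin(p)
(5) = 4.5*s - 3.42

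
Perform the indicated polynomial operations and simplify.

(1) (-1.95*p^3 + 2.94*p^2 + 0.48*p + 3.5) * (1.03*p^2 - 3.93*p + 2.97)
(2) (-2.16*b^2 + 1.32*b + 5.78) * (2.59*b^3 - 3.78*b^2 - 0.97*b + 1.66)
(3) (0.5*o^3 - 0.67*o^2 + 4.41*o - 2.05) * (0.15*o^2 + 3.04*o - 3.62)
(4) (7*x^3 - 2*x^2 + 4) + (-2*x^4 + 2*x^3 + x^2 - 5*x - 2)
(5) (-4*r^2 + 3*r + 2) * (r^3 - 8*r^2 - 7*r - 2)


(1) = -2.0085*p^5 + 10.6917*p^4 - 16.8513*p^3 + 10.4504*p^2 - 12.3294*p + 10.395
(2) = -5.5944*b^5 + 11.5836*b^4 + 12.0758*b^3 - 26.7144*b^2 - 3.4154*b + 9.5948
(3) = 0.075*o^5 + 1.4195*o^4 - 3.1853*o^3 + 15.5243*o^2 - 22.1962*o + 7.421
(4) = -2*x^4 + 9*x^3 - x^2 - 5*x + 2
(5) = -4*r^5 + 35*r^4 + 6*r^3 - 29*r^2 - 20*r - 4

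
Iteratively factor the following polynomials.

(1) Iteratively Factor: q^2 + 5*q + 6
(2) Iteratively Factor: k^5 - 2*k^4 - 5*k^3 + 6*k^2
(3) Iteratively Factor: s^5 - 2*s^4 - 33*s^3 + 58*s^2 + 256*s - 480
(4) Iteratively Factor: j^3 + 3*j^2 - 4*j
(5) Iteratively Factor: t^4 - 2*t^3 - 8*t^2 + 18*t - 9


(1) = (q + 2)*(q + 3)
(2) = (k)*(k^4 - 2*k^3 - 5*k^2 + 6*k) = k*(k - 3)*(k^3 + k^2 - 2*k) = k^2*(k - 3)*(k^2 + k - 2) = k^2*(k - 3)*(k + 2)*(k - 1)
(3) = (s - 2)*(s^4 - 33*s^2 - 8*s + 240) = (s - 3)*(s - 2)*(s^3 + 3*s^2 - 24*s - 80) = (s - 3)*(s - 2)*(s + 4)*(s^2 - s - 20) = (s - 3)*(s - 2)*(s + 4)^2*(s - 5)
(4) = (j)*(j^2 + 3*j - 4) = j*(j - 1)*(j + 4)
(5) = (t - 1)*(t^3 - t^2 - 9*t + 9) = (t - 3)*(t - 1)*(t^2 + 2*t - 3) = (t - 3)*(t - 1)*(t + 3)*(t - 1)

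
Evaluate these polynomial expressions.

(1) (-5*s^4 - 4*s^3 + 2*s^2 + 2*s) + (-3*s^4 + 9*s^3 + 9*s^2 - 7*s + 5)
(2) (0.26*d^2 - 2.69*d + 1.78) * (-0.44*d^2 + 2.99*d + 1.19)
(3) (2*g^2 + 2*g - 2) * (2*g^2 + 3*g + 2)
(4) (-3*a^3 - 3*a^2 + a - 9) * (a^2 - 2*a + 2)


(1) = -8*s^4 + 5*s^3 + 11*s^2 - 5*s + 5
(2) = -0.1144*d^4 + 1.961*d^3 - 8.5169*d^2 + 2.1211*d + 2.1182
(3) = 4*g^4 + 10*g^3 + 6*g^2 - 2*g - 4
(4) = -3*a^5 + 3*a^4 + a^3 - 17*a^2 + 20*a - 18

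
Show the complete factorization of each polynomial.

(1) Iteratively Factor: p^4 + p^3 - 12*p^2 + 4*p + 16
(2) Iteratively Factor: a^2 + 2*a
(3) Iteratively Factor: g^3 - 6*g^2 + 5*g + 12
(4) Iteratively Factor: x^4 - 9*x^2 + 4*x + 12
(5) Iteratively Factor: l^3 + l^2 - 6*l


(1) = (p + 1)*(p^3 - 12*p + 16) = (p - 2)*(p + 1)*(p^2 + 2*p - 8) = (p - 2)^2*(p + 1)*(p + 4)
(2) = (a)*(a + 2)
(3) = (g - 3)*(g^2 - 3*g - 4) = (g - 4)*(g - 3)*(g + 1)
(4) = (x - 2)*(x^3 + 2*x^2 - 5*x - 6) = (x - 2)*(x + 3)*(x^2 - x - 2) = (x - 2)*(x + 1)*(x + 3)*(x - 2)
(5) = (l)*(l^2 + l - 6) = l*(l + 3)*(l - 2)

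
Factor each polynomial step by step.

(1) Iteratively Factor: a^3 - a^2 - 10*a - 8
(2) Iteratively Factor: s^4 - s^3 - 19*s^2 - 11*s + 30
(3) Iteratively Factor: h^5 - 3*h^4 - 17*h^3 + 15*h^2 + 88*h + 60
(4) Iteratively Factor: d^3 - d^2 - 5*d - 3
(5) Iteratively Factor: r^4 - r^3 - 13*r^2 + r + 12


(1) = (a + 2)*(a^2 - 3*a - 4) = (a - 4)*(a + 2)*(a + 1)
(2) = (s - 5)*(s^3 + 4*s^2 + s - 6) = (s - 5)*(s - 1)*(s^2 + 5*s + 6) = (s - 5)*(s - 1)*(s + 2)*(s + 3)
(3) = (h + 2)*(h^4 - 5*h^3 - 7*h^2 + 29*h + 30) = (h - 5)*(h + 2)*(h^3 - 7*h - 6) = (h - 5)*(h + 1)*(h + 2)*(h^2 - h - 6) = (h - 5)*(h - 3)*(h + 1)*(h + 2)*(h + 2)
(4) = (d + 1)*(d^2 - 2*d - 3) = (d + 1)^2*(d - 3)
(5) = (r - 4)*(r^3 + 3*r^2 - r - 3) = (r - 4)*(r + 3)*(r^2 - 1) = (r - 4)*(r + 1)*(r + 3)*(r - 1)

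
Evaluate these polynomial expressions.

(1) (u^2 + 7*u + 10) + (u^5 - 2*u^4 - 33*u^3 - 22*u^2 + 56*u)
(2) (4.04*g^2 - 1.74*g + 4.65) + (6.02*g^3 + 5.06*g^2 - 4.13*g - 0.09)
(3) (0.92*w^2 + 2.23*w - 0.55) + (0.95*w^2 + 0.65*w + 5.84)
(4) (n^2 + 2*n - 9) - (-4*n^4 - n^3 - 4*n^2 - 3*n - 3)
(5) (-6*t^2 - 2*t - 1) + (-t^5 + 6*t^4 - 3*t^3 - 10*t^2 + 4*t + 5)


(1) = u^5 - 2*u^4 - 33*u^3 - 21*u^2 + 63*u + 10
(2) = 6.02*g^3 + 9.1*g^2 - 5.87*g + 4.56
(3) = 1.87*w^2 + 2.88*w + 5.29
(4) = 4*n^4 + n^3 + 5*n^2 + 5*n - 6
(5) = -t^5 + 6*t^4 - 3*t^3 - 16*t^2 + 2*t + 4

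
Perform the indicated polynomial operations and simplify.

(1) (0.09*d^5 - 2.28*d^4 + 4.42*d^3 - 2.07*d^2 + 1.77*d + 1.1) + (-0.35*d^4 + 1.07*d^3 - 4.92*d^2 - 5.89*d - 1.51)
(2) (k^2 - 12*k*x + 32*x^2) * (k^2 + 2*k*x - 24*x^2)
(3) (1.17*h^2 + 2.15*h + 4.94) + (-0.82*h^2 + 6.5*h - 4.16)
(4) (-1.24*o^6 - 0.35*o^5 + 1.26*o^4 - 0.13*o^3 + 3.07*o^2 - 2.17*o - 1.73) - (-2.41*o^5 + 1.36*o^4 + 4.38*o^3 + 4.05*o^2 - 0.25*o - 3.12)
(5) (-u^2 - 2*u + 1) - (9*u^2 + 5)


(1) = 0.09*d^5 - 2.63*d^4 + 5.49*d^3 - 6.99*d^2 - 4.12*d - 0.41
(2) = k^4 - 10*k^3*x - 16*k^2*x^2 + 352*k*x^3 - 768*x^4
(3) = 0.35*h^2 + 8.65*h + 0.78
(4) = -1.24*o^6 + 2.06*o^5 - 0.1*o^4 - 4.51*o^3 - 0.98*o^2 - 1.92*o + 1.39
(5) = -10*u^2 - 2*u - 4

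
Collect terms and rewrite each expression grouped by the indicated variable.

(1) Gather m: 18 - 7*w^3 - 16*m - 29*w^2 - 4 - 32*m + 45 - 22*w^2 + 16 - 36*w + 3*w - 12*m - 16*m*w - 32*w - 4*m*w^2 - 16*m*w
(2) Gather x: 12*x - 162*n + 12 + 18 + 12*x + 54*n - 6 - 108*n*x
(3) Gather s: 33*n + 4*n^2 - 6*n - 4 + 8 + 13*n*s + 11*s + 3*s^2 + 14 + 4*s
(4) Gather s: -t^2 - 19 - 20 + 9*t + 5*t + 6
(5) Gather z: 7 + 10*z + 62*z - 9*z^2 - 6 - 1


(1) = m*(-4*w^2 - 32*w - 60) - 7*w^3 - 51*w^2 - 65*w + 75
(2) = -108*n + x*(24 - 108*n) + 24
(3) = 4*n^2 + 27*n + 3*s^2 + s*(13*n + 15) + 18
(4) = -t^2 + 14*t - 33
(5) = -9*z^2 + 72*z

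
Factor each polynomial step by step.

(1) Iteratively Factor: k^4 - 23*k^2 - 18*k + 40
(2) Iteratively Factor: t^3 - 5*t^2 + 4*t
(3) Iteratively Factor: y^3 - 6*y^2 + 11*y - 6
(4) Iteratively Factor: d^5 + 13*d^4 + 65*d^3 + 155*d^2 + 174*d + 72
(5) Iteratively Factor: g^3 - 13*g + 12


(1) = (k + 2)*(k^3 - 2*k^2 - 19*k + 20) = (k + 2)*(k + 4)*(k^2 - 6*k + 5) = (k - 5)*(k + 2)*(k + 4)*(k - 1)
(2) = (t - 1)*(t^2 - 4*t) = t*(t - 1)*(t - 4)
(3) = (y - 2)*(y^2 - 4*y + 3) = (y - 3)*(y - 2)*(y - 1)
(4) = (d + 3)*(d^4 + 10*d^3 + 35*d^2 + 50*d + 24) = (d + 2)*(d + 3)*(d^3 + 8*d^2 + 19*d + 12) = (d + 2)*(d + 3)^2*(d^2 + 5*d + 4) = (d + 2)*(d + 3)^2*(d + 4)*(d + 1)
(5) = (g - 3)*(g^2 + 3*g - 4) = (g - 3)*(g - 1)*(g + 4)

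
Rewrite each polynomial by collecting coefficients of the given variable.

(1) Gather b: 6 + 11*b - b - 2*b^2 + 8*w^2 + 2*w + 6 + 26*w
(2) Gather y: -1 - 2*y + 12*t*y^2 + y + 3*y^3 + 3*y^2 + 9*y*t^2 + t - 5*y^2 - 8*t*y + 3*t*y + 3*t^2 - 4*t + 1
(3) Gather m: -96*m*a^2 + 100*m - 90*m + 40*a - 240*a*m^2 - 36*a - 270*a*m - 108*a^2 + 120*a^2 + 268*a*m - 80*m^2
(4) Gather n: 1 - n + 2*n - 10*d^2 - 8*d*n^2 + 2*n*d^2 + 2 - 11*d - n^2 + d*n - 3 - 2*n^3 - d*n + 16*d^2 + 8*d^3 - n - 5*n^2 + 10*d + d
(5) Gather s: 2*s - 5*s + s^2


(1) = -2*b^2 + 10*b + 8*w^2 + 28*w + 12
(2) = 3*t^2 - 3*t + 3*y^3 + y^2*(12*t - 2) + y*(9*t^2 - 5*t - 1)
(3) = 12*a^2 + 4*a + m^2*(-240*a - 80) + m*(-96*a^2 - 2*a + 10)
(4) = 8*d^3 + 2*d^2*n + 6*d^2 - 2*n^3 + n^2*(-8*d - 6)
(5) = s^2 - 3*s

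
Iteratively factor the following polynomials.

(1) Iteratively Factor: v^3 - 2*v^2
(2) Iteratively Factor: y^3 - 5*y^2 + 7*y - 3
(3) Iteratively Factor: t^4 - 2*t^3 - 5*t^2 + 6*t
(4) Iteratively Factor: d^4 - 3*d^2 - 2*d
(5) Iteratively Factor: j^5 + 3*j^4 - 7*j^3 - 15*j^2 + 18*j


(1) = (v)*(v^2 - 2*v) = v*(v - 2)*(v)
(2) = (y - 1)*(y^2 - 4*y + 3) = (y - 3)*(y - 1)*(y - 1)
(3) = (t - 3)*(t^3 + t^2 - 2*t) = (t - 3)*(t + 2)*(t^2 - t) = (t - 3)*(t - 1)*(t + 2)*(t)
(4) = (d + 1)*(d^3 - d^2 - 2*d) = d*(d + 1)*(d^2 - d - 2) = d*(d - 2)*(d + 1)*(d + 1)
(5) = (j - 2)*(j^4 + 5*j^3 + 3*j^2 - 9*j) = j*(j - 2)*(j^3 + 5*j^2 + 3*j - 9) = j*(j - 2)*(j - 1)*(j^2 + 6*j + 9) = j*(j - 2)*(j - 1)*(j + 3)*(j + 3)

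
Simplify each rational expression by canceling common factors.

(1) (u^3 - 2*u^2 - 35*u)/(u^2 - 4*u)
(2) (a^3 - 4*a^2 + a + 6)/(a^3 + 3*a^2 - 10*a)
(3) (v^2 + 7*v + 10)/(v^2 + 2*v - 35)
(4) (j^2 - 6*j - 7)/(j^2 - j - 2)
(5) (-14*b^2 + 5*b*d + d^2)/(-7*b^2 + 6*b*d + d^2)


(1) = (u^2 - 2*u - 35)/(u - 4)
(2) = (a^2 - 2*a - 3)/(a^2 + 5*a)
(3) = (v^2 + 7*v + 10)/(v^2 + 2*v - 35)
(4) = (j - 7)/(j - 2)
(5) = (2*b - d)/(b - d)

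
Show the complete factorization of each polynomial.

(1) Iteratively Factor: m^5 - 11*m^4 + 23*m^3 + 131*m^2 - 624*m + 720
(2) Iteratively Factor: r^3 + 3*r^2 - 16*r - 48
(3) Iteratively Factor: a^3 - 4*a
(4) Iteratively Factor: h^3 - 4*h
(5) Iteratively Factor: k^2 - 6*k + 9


(1) = (m + 4)*(m^4 - 15*m^3 + 83*m^2 - 201*m + 180) = (m - 3)*(m + 4)*(m^3 - 12*m^2 + 47*m - 60) = (m - 4)*(m - 3)*(m + 4)*(m^2 - 8*m + 15) = (m - 4)*(m - 3)^2*(m + 4)*(m - 5)
(2) = (r + 4)*(r^2 - r - 12) = (r - 4)*(r + 4)*(r + 3)
(3) = (a + 2)*(a^2 - 2*a) = (a - 2)*(a + 2)*(a)
(4) = (h)*(h^2 - 4) = h*(h + 2)*(h - 2)
(5) = (k - 3)*(k - 3)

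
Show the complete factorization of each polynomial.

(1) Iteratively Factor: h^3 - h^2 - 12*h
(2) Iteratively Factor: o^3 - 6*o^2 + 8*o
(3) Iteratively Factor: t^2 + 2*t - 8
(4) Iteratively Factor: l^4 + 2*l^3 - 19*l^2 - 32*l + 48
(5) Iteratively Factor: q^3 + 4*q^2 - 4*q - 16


(1) = (h)*(h^2 - h - 12) = h*(h + 3)*(h - 4)
(2) = (o - 2)*(o^2 - 4*o) = o*(o - 2)*(o - 4)
(3) = (t + 4)*(t - 2)
(4) = (l + 3)*(l^3 - l^2 - 16*l + 16) = (l - 1)*(l + 3)*(l^2 - 16) = (l - 4)*(l - 1)*(l + 3)*(l + 4)
(5) = (q + 2)*(q^2 + 2*q - 8) = (q + 2)*(q + 4)*(q - 2)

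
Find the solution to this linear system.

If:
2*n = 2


Then:
n = 1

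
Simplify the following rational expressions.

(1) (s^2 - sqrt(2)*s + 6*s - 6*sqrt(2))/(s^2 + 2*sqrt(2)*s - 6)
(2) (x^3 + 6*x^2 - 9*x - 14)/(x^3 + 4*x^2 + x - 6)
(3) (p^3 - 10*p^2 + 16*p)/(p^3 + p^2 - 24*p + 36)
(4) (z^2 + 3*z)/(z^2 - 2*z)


(1) = (s + 6)/(s + 3*sqrt(2))
(2) = (x^3 + 6*x^2 - 9*x - 14)/(x^3 + 4*x^2 + x - 6)
(3) = (p^2 - 8*p)/(p^2 + 3*p - 18)
(4) = (z + 3)/(z - 2)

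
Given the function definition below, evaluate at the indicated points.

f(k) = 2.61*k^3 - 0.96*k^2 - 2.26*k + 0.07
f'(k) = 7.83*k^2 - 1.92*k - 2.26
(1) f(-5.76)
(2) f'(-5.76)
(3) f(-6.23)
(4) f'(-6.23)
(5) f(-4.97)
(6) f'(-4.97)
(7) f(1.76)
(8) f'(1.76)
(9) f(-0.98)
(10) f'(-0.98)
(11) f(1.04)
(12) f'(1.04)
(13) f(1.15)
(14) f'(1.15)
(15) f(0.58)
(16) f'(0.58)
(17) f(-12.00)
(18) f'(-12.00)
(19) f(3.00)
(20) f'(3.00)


(1) = -517.54
(2) = 268.58
(3) = -654.22
(4) = 313.61
(5) = -332.82
(6) = 200.69
(7) = 7.35
(8) = 18.62
(9) = -1.09
(10) = 7.14
(11) = -0.38
(12) = 4.21
(13) = 0.17
(14) = 5.89
(15) = -1.05
(16) = -0.74
(17) = -4621.13
(18) = 1148.30
(19) = 55.12
(20) = 62.45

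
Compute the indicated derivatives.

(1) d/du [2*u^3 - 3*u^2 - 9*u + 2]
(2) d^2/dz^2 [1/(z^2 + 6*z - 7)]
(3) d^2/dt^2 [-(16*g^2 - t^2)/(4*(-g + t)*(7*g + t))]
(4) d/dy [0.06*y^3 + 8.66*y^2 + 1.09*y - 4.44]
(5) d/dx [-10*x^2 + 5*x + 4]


(1) = 6*u^2 - 6*u - 9
(2) = 2*(-z^2 - 6*z + 4*(z + 3)^2 + 7)/(z^2 + 6*z - 7)^3
(3) = 3*g*(-213*g^3 - 96*g^2*t - 9*g*t^2 - 2*t^3)/(2*(-343*g^6 + 882*g^5*t - 609*g^4*t^2 - 36*g^3*t^3 + 87*g^2*t^4 + 18*g*t^5 + t^6))
(4) = 0.18*y^2 + 17.32*y + 1.09
(5) = 5 - 20*x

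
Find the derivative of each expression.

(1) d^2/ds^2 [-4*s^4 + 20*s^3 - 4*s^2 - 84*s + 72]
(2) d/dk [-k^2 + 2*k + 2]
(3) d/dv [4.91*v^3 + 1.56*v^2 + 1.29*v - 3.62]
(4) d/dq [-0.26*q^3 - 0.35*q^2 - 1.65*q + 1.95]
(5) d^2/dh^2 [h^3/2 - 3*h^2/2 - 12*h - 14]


(1) = -48*s^2 + 120*s - 8
(2) = 2 - 2*k
(3) = 14.73*v^2 + 3.12*v + 1.29
(4) = -0.78*q^2 - 0.7*q - 1.65
(5) = 3*h - 3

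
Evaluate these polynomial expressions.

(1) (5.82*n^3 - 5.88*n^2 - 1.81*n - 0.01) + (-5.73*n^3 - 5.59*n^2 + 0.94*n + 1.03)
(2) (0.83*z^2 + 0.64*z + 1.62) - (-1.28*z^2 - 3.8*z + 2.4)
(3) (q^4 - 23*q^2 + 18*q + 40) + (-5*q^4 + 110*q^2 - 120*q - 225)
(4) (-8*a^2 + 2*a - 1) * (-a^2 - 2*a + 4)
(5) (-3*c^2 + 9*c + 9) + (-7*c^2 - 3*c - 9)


(1) = 0.09*n^3 - 11.47*n^2 - 0.87*n + 1.02
(2) = 2.11*z^2 + 4.44*z - 0.78
(3) = -4*q^4 + 87*q^2 - 102*q - 185
(4) = 8*a^4 + 14*a^3 - 35*a^2 + 10*a - 4
(5) = -10*c^2 + 6*c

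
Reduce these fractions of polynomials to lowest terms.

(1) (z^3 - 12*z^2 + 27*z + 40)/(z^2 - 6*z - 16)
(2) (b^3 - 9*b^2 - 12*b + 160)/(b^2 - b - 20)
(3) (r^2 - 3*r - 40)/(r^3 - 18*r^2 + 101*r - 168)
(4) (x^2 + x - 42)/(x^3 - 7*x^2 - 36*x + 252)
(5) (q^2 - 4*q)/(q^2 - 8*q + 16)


(1) = (z^2 - 4*z - 5)/(z + 2)
(2) = b - 8
(3) = (r + 5)/(r^2 - 10*r + 21)
(4) = (x + 7)/(x^2 - x - 42)
(5) = q/(q - 4)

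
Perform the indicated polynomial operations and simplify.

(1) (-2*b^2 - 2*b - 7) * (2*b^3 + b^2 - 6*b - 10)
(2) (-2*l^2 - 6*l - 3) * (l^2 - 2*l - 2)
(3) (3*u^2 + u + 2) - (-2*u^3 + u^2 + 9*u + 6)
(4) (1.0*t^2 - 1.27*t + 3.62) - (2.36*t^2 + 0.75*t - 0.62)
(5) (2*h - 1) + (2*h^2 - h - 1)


(1) = -4*b^5 - 6*b^4 - 4*b^3 + 25*b^2 + 62*b + 70
(2) = -2*l^4 - 2*l^3 + 13*l^2 + 18*l + 6
(3) = 2*u^3 + 2*u^2 - 8*u - 4
(4) = -1.36*t^2 - 2.02*t + 4.24
(5) = 2*h^2 + h - 2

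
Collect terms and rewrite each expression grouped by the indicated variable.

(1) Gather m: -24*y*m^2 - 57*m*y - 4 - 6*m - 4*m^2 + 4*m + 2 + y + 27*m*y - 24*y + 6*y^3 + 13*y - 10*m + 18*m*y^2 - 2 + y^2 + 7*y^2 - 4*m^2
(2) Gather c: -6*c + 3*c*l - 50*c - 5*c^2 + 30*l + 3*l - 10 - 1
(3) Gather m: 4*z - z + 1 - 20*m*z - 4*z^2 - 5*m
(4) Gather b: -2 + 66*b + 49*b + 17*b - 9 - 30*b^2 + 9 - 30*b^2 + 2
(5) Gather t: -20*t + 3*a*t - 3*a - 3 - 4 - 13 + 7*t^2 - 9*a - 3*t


(1) = m^2*(-24*y - 8) + m*(18*y^2 - 30*y - 12) + 6*y^3 + 8*y^2 - 10*y - 4
(2) = -5*c^2 + c*(3*l - 56) + 33*l - 11
(3) = m*(-20*z - 5) - 4*z^2 + 3*z + 1
(4) = -60*b^2 + 132*b
(5) = -12*a + 7*t^2 + t*(3*a - 23) - 20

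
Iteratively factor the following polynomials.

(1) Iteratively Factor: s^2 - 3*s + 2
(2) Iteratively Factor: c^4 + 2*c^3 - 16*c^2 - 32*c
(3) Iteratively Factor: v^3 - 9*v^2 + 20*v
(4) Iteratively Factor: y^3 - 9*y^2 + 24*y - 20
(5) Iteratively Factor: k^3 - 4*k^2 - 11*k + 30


(1) = (s - 2)*(s - 1)
(2) = (c + 2)*(c^3 - 16*c) = (c + 2)*(c + 4)*(c^2 - 4*c) = (c - 4)*(c + 2)*(c + 4)*(c)
(3) = (v - 5)*(v^2 - 4*v) = v*(v - 5)*(v - 4)
(4) = (y - 2)*(y^2 - 7*y + 10) = (y - 2)^2*(y - 5)
(5) = (k + 3)*(k^2 - 7*k + 10) = (k - 5)*(k + 3)*(k - 2)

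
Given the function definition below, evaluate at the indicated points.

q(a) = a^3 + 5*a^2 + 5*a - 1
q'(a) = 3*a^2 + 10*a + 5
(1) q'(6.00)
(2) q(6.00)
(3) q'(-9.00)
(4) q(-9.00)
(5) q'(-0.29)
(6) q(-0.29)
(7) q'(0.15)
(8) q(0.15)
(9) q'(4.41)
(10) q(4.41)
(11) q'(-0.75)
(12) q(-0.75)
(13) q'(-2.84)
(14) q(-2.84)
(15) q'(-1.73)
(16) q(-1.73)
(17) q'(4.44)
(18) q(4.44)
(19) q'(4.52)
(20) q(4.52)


(1) = 173.00
(2) = 425.00
(3) = 158.00
(4) = -370.00
(5) = 2.35
(6) = -2.05
(7) = 6.57
(8) = -0.13
(9) = 107.44
(10) = 204.06
(11) = -0.81
(12) = -2.36
(13) = 0.80
(14) = 2.22
(15) = -3.32
(16) = 0.14
(17) = 108.54
(18) = 207.30
(19) = 111.49
(20) = 216.10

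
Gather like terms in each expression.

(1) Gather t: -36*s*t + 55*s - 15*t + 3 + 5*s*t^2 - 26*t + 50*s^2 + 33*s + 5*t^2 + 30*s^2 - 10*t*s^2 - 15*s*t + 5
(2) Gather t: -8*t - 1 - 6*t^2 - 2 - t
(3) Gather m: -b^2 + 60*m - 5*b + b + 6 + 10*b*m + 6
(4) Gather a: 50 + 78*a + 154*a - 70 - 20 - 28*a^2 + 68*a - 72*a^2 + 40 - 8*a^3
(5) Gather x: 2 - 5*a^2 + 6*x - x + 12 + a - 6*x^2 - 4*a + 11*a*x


(1) = 80*s^2 + 88*s + t^2*(5*s + 5) + t*(-10*s^2 - 51*s - 41) + 8
(2) = -6*t^2 - 9*t - 3
(3) = -b^2 - 4*b + m*(10*b + 60) + 12
(4) = -8*a^3 - 100*a^2 + 300*a
(5) = -5*a^2 - 3*a - 6*x^2 + x*(11*a + 5) + 14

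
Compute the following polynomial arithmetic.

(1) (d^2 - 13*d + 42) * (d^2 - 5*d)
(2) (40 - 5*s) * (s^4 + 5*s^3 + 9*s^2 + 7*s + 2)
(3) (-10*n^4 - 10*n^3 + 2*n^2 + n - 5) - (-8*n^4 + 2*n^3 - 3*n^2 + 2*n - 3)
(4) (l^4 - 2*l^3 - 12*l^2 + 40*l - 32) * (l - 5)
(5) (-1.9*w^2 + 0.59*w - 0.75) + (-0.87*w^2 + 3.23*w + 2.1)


(1) = d^4 - 18*d^3 + 107*d^2 - 210*d
(2) = -5*s^5 + 15*s^4 + 155*s^3 + 325*s^2 + 270*s + 80
(3) = -2*n^4 - 12*n^3 + 5*n^2 - n - 2
(4) = l^5 - 7*l^4 - 2*l^3 + 100*l^2 - 232*l + 160
(5) = -2.77*w^2 + 3.82*w + 1.35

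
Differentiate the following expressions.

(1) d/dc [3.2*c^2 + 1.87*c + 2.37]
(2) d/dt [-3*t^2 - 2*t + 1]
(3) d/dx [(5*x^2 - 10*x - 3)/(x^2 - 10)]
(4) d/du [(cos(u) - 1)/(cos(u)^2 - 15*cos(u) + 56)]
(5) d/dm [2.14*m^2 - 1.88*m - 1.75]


(1) = 6.4*c + 1.87
(2) = -6*t - 2
(3) = 2*(5*x^2 - 47*x + 50)/(x^4 - 20*x^2 + 100)
(4) = (cos(u)^2 - 2*cos(u) - 41)*sin(u)/(cos(u)^2 - 15*cos(u) + 56)^2
(5) = 4.28*m - 1.88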